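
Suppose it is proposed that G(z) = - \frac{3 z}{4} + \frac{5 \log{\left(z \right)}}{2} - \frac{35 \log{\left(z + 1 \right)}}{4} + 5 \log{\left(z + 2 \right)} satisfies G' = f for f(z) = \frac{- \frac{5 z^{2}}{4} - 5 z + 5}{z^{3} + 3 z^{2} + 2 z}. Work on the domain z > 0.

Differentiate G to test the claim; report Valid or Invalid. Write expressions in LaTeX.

d/dz[G] = \frac{- 3 z^{3} - 14 z^{2} - 26 z + 20}{4 z^{3} + 12 z^{2} + 8 z}
d/dz[G] - f(z) = - \frac{3}{4} != 0.

Invalid: d/dz[G] - f = - \frac{3}{4}, which is not 0.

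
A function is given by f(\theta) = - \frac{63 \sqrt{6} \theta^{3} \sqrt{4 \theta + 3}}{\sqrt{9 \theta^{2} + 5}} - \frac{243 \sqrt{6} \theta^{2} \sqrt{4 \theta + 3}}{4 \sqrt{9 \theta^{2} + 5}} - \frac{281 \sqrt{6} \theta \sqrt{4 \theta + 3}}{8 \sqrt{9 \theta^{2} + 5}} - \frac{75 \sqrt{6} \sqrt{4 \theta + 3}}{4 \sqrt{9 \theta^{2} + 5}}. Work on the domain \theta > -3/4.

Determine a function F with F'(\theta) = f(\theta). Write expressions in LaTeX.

f has the shape u'v + uv' for u = - 3 \left(2 \theta + \frac{3}{2}\right)^{\frac{5}{2}} and v = \sqrt{3 \theta^{2} + \frac{5}{3}} — it is the derivative of the product u*v.
Check: d/d\theta[- 12 \theta^{2} \sqrt{2 \theta + \frac{3}{2}} \sqrt{3 \theta^{2} + \frac{5}{3}} - 18 \theta \sqrt{2 \theta + \frac{3}{2}} \sqrt{3 \theta^{2} + \frac{5}{3}} - \frac{27 \sqrt{2 \theta + \frac{3}{2}} \sqrt{3 \theta^{2} + \frac{5}{3}}}{4}] = \frac{- 2016 \sqrt{6} \theta^{4} - 3456 \sqrt{6} \theta^{3} - 2582 \sqrt{6} \theta^{2} - 1443 \sqrt{6} \theta - 450 \sqrt{6}}{8 \sqrt{4 \theta + 3} \sqrt{9 \theta^{2} + 5}}, which equals f(\theta).

An antiderivative is F(\theta) = - 12 \theta^{2} \sqrt{2 \theta + \frac{3}{2}} \sqrt{3 \theta^{2} + \frac{5}{3}} - 18 \theta \sqrt{2 \theta + \frac{3}{2}} \sqrt{3 \theta^{2} + \frac{5}{3}} - \frac{27 \sqrt{2 \theta + \frac{3}{2}} \sqrt{3 \theta^{2} + \frac{5}{3}}}{4}.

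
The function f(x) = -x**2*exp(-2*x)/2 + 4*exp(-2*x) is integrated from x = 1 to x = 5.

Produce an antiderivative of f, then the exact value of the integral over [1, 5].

Antiderivative: F(x) = (2*x**2 + 2*x - 15)*exp(-2*x)/8; value = 45*exp(-10)/8 + 11*exp(-2)/8

f has the shape u'v + uv' for u = x**2/4 + x/4 - 15/8 and v = exp(-2*x) — it is the derivative of the product u*v.
F(x) = (2*x**2 + 2*x - 15)*exp(-2*x)/8 is an antiderivative of f.
Check: d/dx[(2*x**2 + 2*x - 15)*exp(-2*x)/8] = (8 - x**2)*exp(-2*x)/2, which equals f(x).
F(5) = 45*exp(-10)/8; F(1) = -11*exp(-2)/8.
Integral = F(5) - F(1) = 45*exp(-10)/8 + 11*exp(-2)/8.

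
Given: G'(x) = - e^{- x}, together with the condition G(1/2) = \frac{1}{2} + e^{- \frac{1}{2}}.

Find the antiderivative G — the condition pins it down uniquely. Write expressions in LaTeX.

G(x) = \frac{1}{2} + e^{- x}

A first test for any G(x): its x-derivative must equal the given G'(x).
A general antiderivative is e^{- x} + C.
The condition gives C = \frac{1}{2} + e^{- \frac{1}{2}} - (e^{- \frac{1}{2}}) = \frac{1}{2}.
So G(x) = \frac{1}{2} + e^{- x}.
Check: d/dx[\frac{1}{2} + e^{- x}] = - e^{- x} = G'(x).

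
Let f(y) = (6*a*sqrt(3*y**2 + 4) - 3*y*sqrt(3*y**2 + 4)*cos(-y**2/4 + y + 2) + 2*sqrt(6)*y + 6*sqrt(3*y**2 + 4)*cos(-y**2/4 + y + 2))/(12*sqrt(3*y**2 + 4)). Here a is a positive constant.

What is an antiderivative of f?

An antiderivative is F(y) = a*y/2 + sqrt(y**2/2 + 2/3)/3 + sin(-y**2/4 + y + 2)/2.

Whatever form F(y) takes, F'(y) = f(y) is non-negotiable.
Check: d/dy[a*y/2 + sqrt(y**2/2 + 2/3)/3 + sin(-y**2/4 + y + 2)/2] = (6*a*sqrt(3*y**2 + 4) - 3*y*sqrt(3*y**2 + 4)*cos(-y**2/4 + y + 2) + 2*sqrt(6)*y + 6*sqrt(3*y**2 + 4)*cos(-y**2/4 + y + 2))/(12*sqrt(3*y**2 + 4)) = f(y).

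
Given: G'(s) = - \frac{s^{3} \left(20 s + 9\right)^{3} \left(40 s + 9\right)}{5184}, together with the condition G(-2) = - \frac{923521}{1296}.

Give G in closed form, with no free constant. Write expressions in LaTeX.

G(s) = - \frac{s^{4} \left(20 s + 9\right)^{4}}{20736}

The substitution u = \frac{5 s^{2}}{3} + \frac{3 s}{4} works: G'(s) is exactly (dG/du)*(du/ds) for that inner function.
A general antiderivative is - \left(\frac{5 s^{2}}{3} + \frac{3 s}{4}\right)^{4} + C.
The condition gives C = - \frac{923521}{1296} - (- \frac{923521}{1296}) = 0.
So G(s) = - \frac{s^{4} \left(20 s + 9\right)^{4}}{20736}.
Check: d/ds[- \frac{s^{4} \left(20 s + 9\right)^{4}}{20736}] = - \frac{5000 s^{7}}{81} - \frac{875 s^{6}}{9} - \frac{225 s^{5}}{4} - \frac{225 s^{4}}{16} - \frac{81 s^{3}}{64}, which equals G'(s).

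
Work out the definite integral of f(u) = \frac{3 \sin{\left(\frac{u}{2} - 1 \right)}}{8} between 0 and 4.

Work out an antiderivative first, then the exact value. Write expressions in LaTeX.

Differentiate the proposed F(u) back; it has to land on f(u) exactly.
F(u) = - \frac{3 \cos{\left(\frac{u}{2} - 1 \right)}}{4} is an antiderivative of f.
Check: d/du[- \frac{3 \cos{\left(\frac{u}{2} - 1 \right)}}{4}] = \frac{3 \sin{\left(\frac{u}{2} - 1 \right)}}{8} = f(u).
F(4) = - \frac{3 \cos{\left(1 \right)}}{4}; F(0) = - \frac{3 \cos{\left(1 \right)}}{4}.
Integral = F(4) - F(0) = 0.

Antiderivative: F(u) = - \frac{3 \cos{\left(\frac{u}{2} - 1 \right)}}{4}; value = 0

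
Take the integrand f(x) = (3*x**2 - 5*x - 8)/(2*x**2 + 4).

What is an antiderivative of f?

For F(x) to be correct the identity F'(x) - f(x) = 0 must hold.
Check: d/dx[(6*x - 5*log(x**2 + 2) - 14*sqrt(2)*atan(sqrt(2)*x/2))/4] = (3*x**2 - 5*x - 8)/(2*x**2 + 4) = f(x).

An antiderivative is F(x) = (6*x - 5*log(x**2 + 2) - 14*sqrt(2)*atan(sqrt(2)*x/2))/4.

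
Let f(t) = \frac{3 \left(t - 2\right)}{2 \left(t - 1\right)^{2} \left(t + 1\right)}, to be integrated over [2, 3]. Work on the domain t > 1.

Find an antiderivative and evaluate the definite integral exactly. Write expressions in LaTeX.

Factor the denominator (2 \left(t - 1\right)^{2} \left(t + 1\right)) and decompose: f = - \frac{9}{8 \left(t + 1\right)} + \frac{9}{8 \left(t - 1\right)} - \frac{3}{4 \left(t - 1\right)^{2}}; each piece integrates to a log, atan, or power term.
F(t) = \frac{3 \left(3 \left(t - 1\right) \log{\left(t - 1 \right)} - 3 \left(t - 1\right) \log{\left(t + 1 \right)} + 2\right)}{8 \left(t - 1\right)} is an antiderivative of f.
Check: d/dt[\frac{3 \left(3 \left(t - 1\right) \log{\left(t - 1 \right)} - 3 \left(t - 1\right) \log{\left(t + 1 \right)} + 2\right)}{8 \left(t - 1\right)}] = \frac{3 t - 6}{2 t^{3} - 2 t^{2} - 2 t + 2}, which equals f(t).
F(3) = - \frac{9 \log{\left(4 \right)}}{8} + \frac{3}{8} + \frac{9 \log{\left(2 \right)}}{8}; F(2) = \frac{3}{4} - \frac{9 \log{\left(3 \right)}}{8}.
Integral = F(3) - F(2) = - \frac{9 \log{\left(4 \right)}}{8} - \frac{3}{8} + \frac{9 \log{\left(2 \right)}}{8} + \frac{9 \log{\left(3 \right)}}{8}.

Antiderivative: F(t) = \frac{3 \left(3 \left(t - 1\right) \log{\left(t - 1 \right)} - 3 \left(t - 1\right) \log{\left(t + 1 \right)} + 2\right)}{8 \left(t - 1\right)}; value = - \frac{9 \log{\left(4 \right)}}{8} - \frac{3}{8} + \frac{9 \log{\left(2 \right)}}{8} + \frac{9 \log{\left(3 \right)}}{8}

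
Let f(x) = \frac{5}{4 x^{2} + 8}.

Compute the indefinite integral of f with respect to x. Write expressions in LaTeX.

An antiderivative F(x) passes only if d/dx[F] lands on f(x) exactly.
Check: d/dx[\frac{5 \sqrt{2} \operatorname{atan}{\left(\frac{\sqrt{2} x}{2} \right)}}{8}] = \frac{5}{4 x^{2} + 8} = f(x).

F(x) = \frac{5 \sqrt{2} \operatorname{atan}{\left(\frac{\sqrt{2} x}{2} \right)}}{8} + C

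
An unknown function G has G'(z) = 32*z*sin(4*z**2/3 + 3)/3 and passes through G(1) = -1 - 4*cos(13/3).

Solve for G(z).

G'(z) matches the chain-rule pattern g'(h)*h' with inner function h(z) = 4*z**2/3 + 3; substituting u = h(z) collapses the integral.
A general antiderivative is -4*cos(4*z**2/3 + 3) + C.
The condition gives C = -1 - 4*cos(13/3) - (-4*cos(13/3)) = -1.
So G(z) = -4*cos(4*z**2/3 + 3) - 1.
Check: d/dz[-4*cos(4*z**2/3 + 3) - 1] = 32*z*sin(4*z**2/3 + 3)/3 = G'(z).

G(z) = -4*cos(4*z**2/3 + 3) - 1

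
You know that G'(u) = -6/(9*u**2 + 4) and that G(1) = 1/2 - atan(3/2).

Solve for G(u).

Check a candidate G(u) by differentiating: d/du[G] must match the given G'(u).
A general antiderivative is -atan(3*u/2) + C.
The condition gives C = 1/2 - atan(3/2) - (-atan(3/2)) = 1/2.
So G(u) = (1 - 2*atan(3*u/2))/2.
Check: d/du[(1 - 2*atan(3*u/2))/2] = -6/(9*u**2 + 4) = G'(u).

G(u) = (1 - 2*atan(3*u/2))/2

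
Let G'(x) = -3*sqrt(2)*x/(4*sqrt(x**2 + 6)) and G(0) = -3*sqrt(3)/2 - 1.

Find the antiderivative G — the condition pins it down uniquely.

The substitution u = x**2/2 + 3 works: G'(x) is exactly (dG/du)*(du/dx) for that inner function.
A general antiderivative is -3*sqrt(x**2/2 + 3)/2 + C.
The condition gives C = -3*sqrt(3)/2 - 1 - (-3*sqrt(3)/2) = -1.
So G(x) = sqrt(2)*(-3*sqrt(x**2 + 6) - 2*sqrt(2))/4.
Check: d/dx[sqrt(2)*(-3*sqrt(x**2 + 6) - 2*sqrt(2))/4] = -3*sqrt(2)*x/(4*sqrt(x**2 + 6)) = G'(x).

G(x) = sqrt(2)*(-3*sqrt(x**2 + 6) - 2*sqrt(2))/4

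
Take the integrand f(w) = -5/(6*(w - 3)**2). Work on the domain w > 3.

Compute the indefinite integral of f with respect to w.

An antiderivative F(w) passes only if d/dw[F] lands on f(w) exactly.
Check: d/dw[5/(6*w - 18)] = -5/(6*w**2 - 36*w + 54), which equals f(w).

F(w) = 5/(6*w - 18) + C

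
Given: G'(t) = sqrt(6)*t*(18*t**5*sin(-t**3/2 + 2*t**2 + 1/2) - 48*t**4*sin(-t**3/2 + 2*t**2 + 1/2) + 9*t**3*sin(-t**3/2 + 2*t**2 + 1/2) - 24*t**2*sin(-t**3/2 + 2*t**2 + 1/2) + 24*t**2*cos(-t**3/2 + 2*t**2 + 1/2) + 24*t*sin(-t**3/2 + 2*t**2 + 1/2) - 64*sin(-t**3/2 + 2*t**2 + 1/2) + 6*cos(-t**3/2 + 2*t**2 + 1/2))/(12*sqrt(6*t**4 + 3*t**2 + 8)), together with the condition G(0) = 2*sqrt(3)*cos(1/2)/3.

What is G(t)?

Recognize the product-rule pattern: G'(t) = u'v + uv' with u = sqrt(t**4 + t**2/2 + 4/3), v = cos(-t**3/2 + 2*t**2 + 1/2), so integration by parts undoes it.
A general antiderivative is sqrt(t**4 + t**2/2 + 4/3)*cos(-t**3/2 + 2*t**2 + 1/2) + C.
The condition gives C = 2*sqrt(3)*cos(1/2)/3 - (2*sqrt(3)*cos(1/2)/3) = 0.
So G(t) = sqrt(t**4 + t**2/2 + 4/3)*cos(-t**3/2 + 2*t**2 + 1/2).
Check: d/dt[sqrt(t**4 + t**2/2 + 4/3)*cos(-t**3/2 + 2*t**2 + 1/2)] = sqrt(6)*(18*t**6*sin(-t**3/2 + 2*t**2 + 1/2) - 48*t**5*sin(-t**3/2 + 2*t**2 + 1/2) + 9*t**4*sin(-t**3/2 + 2*t**2 + 1/2) - 24*t**3*sin(-t**3/2 + 2*t**2 + 1/2) + 24*t**3*cos(-t**3/2 + 2*t**2 + 1/2) + 24*t**2*sin(-t**3/2 + 2*t**2 + 1/2) - 64*t*sin(-t**3/2 + 2*t**2 + 1/2) + 6*t*cos(-t**3/2 + 2*t**2 + 1/2))/(12*sqrt(6*t**4 + 3*t**2 + 8)), which equals G'(t).

G(t) = sqrt(t**4 + t**2/2 + 4/3)*cos(-t**3/2 + 2*t**2 + 1/2)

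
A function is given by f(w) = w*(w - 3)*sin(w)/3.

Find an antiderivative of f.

Check any antiderivative F(w) by computing F'(w) and comparing it with f(w).
Check: d/dw[(-w**2*cos(w) + 2*w*sin(w) + 3*w*cos(w) - 3*sin(w) + 2*cos(w))/3] = w**2*sin(w)/3 - w*sin(w), which equals f(w).

An antiderivative is F(w) = (-w**2*cos(w) + 2*w*sin(w) + 3*w*cos(w) - 3*sin(w) + 2*cos(w))/3.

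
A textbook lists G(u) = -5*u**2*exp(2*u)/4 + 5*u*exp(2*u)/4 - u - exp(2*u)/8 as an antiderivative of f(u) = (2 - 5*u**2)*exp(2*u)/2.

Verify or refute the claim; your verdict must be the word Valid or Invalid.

d/du[G] = -5*u**2*exp(2*u)/2 + exp(2*u) - 1
d/du[G] - f(u) = -1 != 0.

Invalid: d/du[G] - f = -1, which is not 0.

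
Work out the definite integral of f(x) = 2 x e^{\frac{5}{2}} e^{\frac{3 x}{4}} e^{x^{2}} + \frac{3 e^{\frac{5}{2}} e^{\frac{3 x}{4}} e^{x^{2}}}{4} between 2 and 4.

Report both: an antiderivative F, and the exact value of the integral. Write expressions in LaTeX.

Antiderivative: F(x) = e^{\frac{5}{2}} e^{\frac{3 x}{4}} e^{x^{2}}; value = - e^{8} + e^{\frac{43}{2}}

The substitution u = x^{2} + \frac{3 x}{4} + \frac{5}{2} works: f is exactly (dF/du)*(du/dx) for that inner function.
F(x) = e^{\frac{5}{2}} e^{\frac{3 x}{4}} e^{x^{2}} is an antiderivative of f.
Check: d/dx[e^{\frac{5}{2}} e^{\frac{3 x}{4}} e^{x^{2}}] = 2 x e^{\frac{5}{2}} e^{\frac{3 x}{4}} e^{x^{2}} + \frac{3 e^{\frac{5}{2}} e^{\frac{3 x}{4}} e^{x^{2}}}{4} = f(x).
F(4) = e^{\frac{43}{2}}; F(2) = e^{8}.
Integral = F(4) - F(2) = - e^{8} + e^{\frac{43}{2}}.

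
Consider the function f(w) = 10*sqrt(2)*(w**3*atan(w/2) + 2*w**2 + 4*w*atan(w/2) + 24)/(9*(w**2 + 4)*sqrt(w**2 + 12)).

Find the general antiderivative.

F(w) = 10*sqrt(2)*sqrt(w**2 + 12)*atan(w/2)/9 + C

Recognize the product-rule pattern: f = u'v + uv' with u = 20*sqrt(w**2/2 + 6)/9, v = atan(w/2), so integration by parts undoes it.
Check: d/dw[10*sqrt(2)*sqrt(w**2 + 12)*atan(w/2)/9] = (10*sqrt(2)*w**3*atan(w/2) + 20*sqrt(2)*w**2 + 40*sqrt(2)*w*atan(w/2) + 240*sqrt(2))/(9*w**2*sqrt(w**2 + 12) + 36*sqrt(w**2 + 12)), which equals f(w).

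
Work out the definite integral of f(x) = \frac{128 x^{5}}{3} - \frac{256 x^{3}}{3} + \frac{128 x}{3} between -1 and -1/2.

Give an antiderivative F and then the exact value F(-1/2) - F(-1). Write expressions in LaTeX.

f matches the chain-rule pattern g'(h)*h' with inner function h(x) = \frac{4}{3} - \frac{4 x^{2}}{3}; substituting u = h(x) collapses the integral.
F(x) = - 3 \left(\frac{4}{3} - \frac{4 x^{2}}{3}\right)^{3} is an antiderivative of f.
Check: d/dx[- 3 \left(\frac{4}{3} - \frac{4 x^{2}}{3}\right)^{3}] = \frac{128 x^{5}}{3} - \frac{256 x^{3}}{3} + \frac{128 x}{3} = f(x).
F(-1/2) = -3; F(-1) = 0.
Integral = F(-1/2) - F(-1) = -3.

Antiderivative: F(x) = - 3 \left(\frac{4}{3} - \frac{4 x^{2}}{3}\right)^{3}; value = -3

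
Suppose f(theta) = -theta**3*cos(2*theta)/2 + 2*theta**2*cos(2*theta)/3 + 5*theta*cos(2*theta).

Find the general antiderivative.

F(theta) = -theta**3*sin(2*theta)/4 + theta**2*sin(2*theta)/3 - 3*theta**2*cos(2*theta)/8 + 23*theta*sin(2*theta)/8 + theta*cos(2*theta)/3 - sin(2*theta)/6 + 23*cos(2*theta)/16 + C

Integrate term by term and add the pieces.
Check: d/dtheta[-theta**3*sin(2*theta)/4 + theta**2*sin(2*theta)/3 - 3*theta**2*cos(2*theta)/8 + 23*theta*sin(2*theta)/8 + theta*cos(2*theta)/3 - sin(2*theta)/6 + 23*cos(2*theta)/16] = -theta**3*cos(2*theta)/2 + 2*theta**2*cos(2*theta)/3 + 5*theta*cos(2*theta) = f(theta).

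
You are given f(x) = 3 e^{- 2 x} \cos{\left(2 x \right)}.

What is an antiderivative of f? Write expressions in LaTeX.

An antiderivative is F(x) = \frac{3 e^{- 2 x} \sin{\left(2 x \right)}}{4} - \frac{3 e^{- 2 x} \cos{\left(2 x \right)}}{4}.

Check any antiderivative F(x) by computing F'(x) and comparing it with f(x).
Check: d/dx[\frac{3 e^{- 2 x} \sin{\left(2 x \right)}}{4} - \frac{3 e^{- 2 x} \cos{\left(2 x \right)}}{4}] = 3 e^{- 2 x} \cos{\left(2 x \right)} = f(x).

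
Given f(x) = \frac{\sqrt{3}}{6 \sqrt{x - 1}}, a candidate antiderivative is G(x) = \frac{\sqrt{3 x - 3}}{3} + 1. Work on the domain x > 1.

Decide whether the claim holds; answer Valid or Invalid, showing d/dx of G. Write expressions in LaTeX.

Valid: G'(x) = f(x).

d/dx[G] = \frac{\sqrt{3}}{6 \sqrt{x - 1}}
This equals f(x) exactly, so the claim holds.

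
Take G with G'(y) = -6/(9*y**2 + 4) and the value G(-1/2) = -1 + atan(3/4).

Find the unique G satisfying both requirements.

The proposed G(y) is checked by its d/dy: the result must match the given G'(y).
A general antiderivative is -atan(3*y/2) + C.
The condition gives C = -1 + atan(3/4) - (atan(3/4)) = -1.
So G(y) = -atan(3*y/2) - 1.
Check: d/dy[-atan(3*y/2) - 1] = -6/(9*y**2 + 4) = G'(y).

G(y) = -atan(3*y/2) - 1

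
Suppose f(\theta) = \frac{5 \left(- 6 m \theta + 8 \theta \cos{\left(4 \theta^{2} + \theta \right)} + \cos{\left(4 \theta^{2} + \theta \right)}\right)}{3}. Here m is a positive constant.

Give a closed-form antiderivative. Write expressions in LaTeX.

Since d/d\theta undoes antidifferentiation here, F'(\theta) = f(\theta) is required of F(\theta).
Check: d/d\theta[- \frac{5 \left(3 m \theta^{2} - \sin{\left(4 \theta^{2} + \theta \right)}\right)}{3}] = - 10 m \theta + \frac{40 \theta \cos{\left(4 \theta^{2} + \theta \right)}}{3} + \frac{5 \cos{\left(4 \theta^{2} + \theta \right)}}{3}, which equals f(\theta).

An antiderivative is F(\theta) = - \frac{5 \left(3 m \theta^{2} - \sin{\left(4 \theta^{2} + \theta \right)}\right)}{3}.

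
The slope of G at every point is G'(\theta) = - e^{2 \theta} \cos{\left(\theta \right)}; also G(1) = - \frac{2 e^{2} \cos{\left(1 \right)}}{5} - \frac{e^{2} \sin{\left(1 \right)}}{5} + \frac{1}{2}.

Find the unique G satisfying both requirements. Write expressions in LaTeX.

A first test for any G(\theta): its \theta-derivative must equal the given G'(\theta).
A general antiderivative is - \frac{e^{2 \theta} \sin{\left(\theta \right)}}{5} - \frac{2 e^{2 \theta} \cos{\left(\theta \right)}}{5} + C.
The condition gives C = - \frac{2 e^{2} \cos{\left(1 \right)}}{5} - \frac{e^{2} \sin{\left(1 \right)}}{5} + \frac{1}{2} - (- \frac{2 e^{2} \cos{\left(1 \right)}}{5} - \frac{e^{2} \sin{\left(1 \right)}}{5}) = \frac{1}{2}.
So G(\theta) = - \frac{e^{2 \theta} \sin{\left(\theta \right)}}{5} - \frac{2 e^{2 \theta} \cos{\left(\theta \right)}}{5} + \frac{1}{2}.
Check: d/d\theta[- \frac{e^{2 \theta} \sin{\left(\theta \right)}}{5} - \frac{2 e^{2 \theta} \cos{\left(\theta \right)}}{5} + \frac{1}{2}] = - e^{2 \theta} \cos{\left(\theta \right)} = G'(\theta).

G(\theta) = - \frac{e^{2 \theta} \sin{\left(\theta \right)}}{5} - \frac{2 e^{2 \theta} \cos{\left(\theta \right)}}{5} + \frac{1}{2}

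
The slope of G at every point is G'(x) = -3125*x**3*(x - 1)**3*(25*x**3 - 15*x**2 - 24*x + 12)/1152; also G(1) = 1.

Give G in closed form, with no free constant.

G'(x) has the shape u'v + uv' for u = 5*(-5*x**2/4 + 5*x/4)**4/3 and v = 2 - 5*x**2/3 — it is the derivative of the product u*v.
A general antiderivative is 5*(2 - 5*x**2/3)*(-5*x**2/4 + 5*x/4)**4/3 + C.
The condition gives C = 1 - (0) = 1.
So G(x) = -15625*x**10/2304 + 15625*x**9/576 - 3125*x**8/96 - 3125*x**7/576 + 96875*x**6/2304 - 3125*x**5/96 + 3125*x**4/384 + 1.
Check: d/dx[-15625*x**10/2304 + 15625*x**9/576 - 3125*x**8/96 - 3125*x**7/576 + 96875*x**6/2304 - 3125*x**5/96 + 3125*x**4/384 + 1] = -78125*x**9/1152 + 15625*x**8/64 - 3125*x**7/12 - 21875*x**6/576 + 96875*x**5/384 - 15625*x**4/96 + 3125*x**3/96, which equals G'(x).

G(x) = -15625*x**10/2304 + 15625*x**9/576 - 3125*x**8/96 - 3125*x**7/576 + 96875*x**6/2304 - 3125*x**5/96 + 3125*x**4/384 + 1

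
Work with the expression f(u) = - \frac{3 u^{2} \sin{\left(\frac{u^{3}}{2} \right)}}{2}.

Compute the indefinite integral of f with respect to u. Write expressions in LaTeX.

The substitution w = \frac{u^{3}}{2} works: f is exactly (dF/dw)*(dw/du) for that inner function.
Check: d/du[\cos{\left(\frac{u^{3}}{2} \right)}] = - \frac{3 u^{2} \sin{\left(\frac{u^{3}}{2} \right)}}{2} = f(u).

F(u) = \cos{\left(\frac{u^{3}}{2} \right)} + C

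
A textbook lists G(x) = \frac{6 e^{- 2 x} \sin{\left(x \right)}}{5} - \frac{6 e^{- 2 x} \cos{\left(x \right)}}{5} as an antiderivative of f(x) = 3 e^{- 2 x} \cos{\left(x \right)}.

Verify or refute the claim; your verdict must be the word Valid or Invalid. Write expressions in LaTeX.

d/dx[G] = \frac{\left(- 6 \sin{\left(x \right)} + 18 \cos{\left(x \right)}\right) e^{- 2 x}}{5}
d/dx[G] - f(x) = \frac{\left(- 6 \sin{\left(x \right)} + 3 \cos{\left(x \right)}\right) e^{- 2 x}}{5} != 0.

Invalid: d/dx[G] - f = \frac{\left(- 6 \sin{\left(x \right)} + 3 \cos{\left(x \right)}\right) e^{- 2 x}}{5}, which is not 0.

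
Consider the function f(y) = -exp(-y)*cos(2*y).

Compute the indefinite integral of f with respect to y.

Whatever form F(y) takes, F'(y) = f(y) is non-negotiable.
Check: d/dy[(-2*sin(2*y) + cos(2*y))*exp(-y)/5] = -exp(-y)*cos(2*y) = f(y).

F(y) = (-2*sin(2*y) + cos(2*y))*exp(-y)/5 + C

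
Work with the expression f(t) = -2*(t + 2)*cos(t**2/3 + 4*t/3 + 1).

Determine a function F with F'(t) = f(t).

f matches the chain-rule pattern g'(h)*h' with inner function h(t) = t**2/3 + 4*t/3 + 1; substituting u = h(t) collapses the integral.
Check: d/dt[-3*sin(t**2/3 + 4*t/3 + 1)] = -2*t*cos(t**2/3 + 4*t/3 + 1) - 4*cos(t**2/3 + 4*t/3 + 1), which equals f(t).

An antiderivative is F(t) = -3*sin(t**2/3 + 4*t/3 + 1).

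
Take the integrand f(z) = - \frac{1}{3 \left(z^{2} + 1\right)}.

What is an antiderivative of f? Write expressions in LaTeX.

An antiderivative is F(z) = - \frac{\operatorname{atan}{\left(z \right)}}{3}.

Whatever form F(z) takes, F'(z) = f(z) is non-negotiable.
Check: d/dz[- \frac{\operatorname{atan}{\left(z \right)}}{3}] = - \frac{1}{3 z^{2} + 3}, which equals f(z).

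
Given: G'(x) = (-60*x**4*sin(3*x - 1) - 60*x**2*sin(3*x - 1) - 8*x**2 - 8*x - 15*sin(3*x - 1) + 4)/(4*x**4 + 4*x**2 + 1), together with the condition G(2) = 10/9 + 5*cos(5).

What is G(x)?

G(x) = (10*x**2*cos(3*x - 1) + 4*x + 5*cos(3*x - 1) + 2)/(2*x**2 + 1)

Since d/dx undoes antidifferentiation here, G(x) must give back the stated G'(x).
A general antiderivative is (4*x + 2)/(2*x**2 + 1) + 5*cos(3*x - 1) + C.
The condition gives C = 10/9 + 5*cos(5) - (10/9 + 5*cos(5)) = 0.
So G(x) = (10*x**2*cos(3*x - 1) + 4*x + 5*cos(3*x - 1) + 2)/(2*x**2 + 1).
Check: d/dx[(10*x**2*cos(3*x - 1) + 4*x + 5*cos(3*x - 1) + 2)/(2*x**2 + 1)] = (-60*x**4*sin(3*x - 1) - 60*x**2*sin(3*x - 1) - 8*x**2 - 8*x - 15*sin(3*x - 1) + 4)/(4*x**4 + 4*x**2 + 1) = G'(x).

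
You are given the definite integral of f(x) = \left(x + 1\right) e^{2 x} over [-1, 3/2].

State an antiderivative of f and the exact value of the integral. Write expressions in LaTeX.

f has the shape u'v + uv' for u = \frac{x}{2} + \frac{1}{4} and v = e^{2 x} — it is the derivative of the product u*v.
F(x) = \frac{x e^{2 x}}{2} + \frac{e^{2 x}}{4} is an antiderivative of f.
Check: d/dx[\frac{x e^{2 x}}{2} + \frac{e^{2 x}}{4}] = x e^{2 x} + e^{2 x}, which equals f(x).
F(3/2) = e^{3}; F(-1) = - \frac{1}{4 e^{2}}.
Integral = F(3/2) - F(-1) = \frac{1}{4 e^{2}} + e^{3}.

Antiderivative: F(x) = \frac{x e^{2 x}}{2} + \frac{e^{2 x}}{4}; value = \frac{1}{4 e^{2}} + e^{3}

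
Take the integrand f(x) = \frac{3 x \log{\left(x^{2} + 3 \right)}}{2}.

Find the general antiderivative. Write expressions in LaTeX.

F(x) = \frac{3 x^{2} \log{\left(x^{2} + 3 \right)}}{4} - \frac{3 x^{2}}{4} + \frac{9 \log{\left(x^{2} + 3 \right)}}{4} + C

Since d/dx undoes antidifferentiation here, F'(x) = f(x) is required of F(x).
Check: d/dx[\frac{3 x^{2} \log{\left(x^{2} + 3 \right)}}{4} - \frac{3 x^{2}}{4} + \frac{9 \log{\left(x^{2} + 3 \right)}}{4}] = \frac{3 x \log{\left(x^{2} + 3 \right)}}{2} = f(x).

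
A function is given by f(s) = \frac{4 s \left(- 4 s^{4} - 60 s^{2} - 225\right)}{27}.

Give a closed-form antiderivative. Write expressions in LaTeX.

An antiderivative is F(s) = - \frac{8 s^{6}}{81} - \frac{20 s^{4}}{9} - \frac{50 s^{2}}{3}.

The substitution u = \frac{2 s^{2}}{3} + 5 works: f is exactly (dF/du)*(du/ds) for that inner function.
Check: d/ds[- \frac{8 s^{6}}{81} - \frac{20 s^{4}}{9} - \frac{50 s^{2}}{3}] = - \frac{16 s^{5}}{27} - \frac{80 s^{3}}{9} - \frac{100 s}{3}, which equals f(s).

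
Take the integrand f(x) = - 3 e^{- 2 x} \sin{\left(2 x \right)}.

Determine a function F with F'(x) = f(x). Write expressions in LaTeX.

An antiderivative is F(x) = \frac{\left(3 \sin{\left(2 x \right)} + 3 \cos{\left(2 x \right)}\right) e^{- 2 x}}{4}.

A candidate is checked by its d/dx: the result must match f(x).
Check: d/dx[\frac{\left(3 \sin{\left(2 x \right)} + 3 \cos{\left(2 x \right)}\right) e^{- 2 x}}{4}] = - 3 e^{- 2 x} \sin{\left(2 x \right)} = f(x).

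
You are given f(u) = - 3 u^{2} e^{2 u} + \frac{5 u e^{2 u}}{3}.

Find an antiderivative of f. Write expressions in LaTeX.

An antiderivative is F(u) = - \frac{\left(9 u^{2} - 14 u + 7\right) e^{2 u}}{6}.

Recognize the product-rule pattern: f = v'r + vr' with v = - \frac{3 u^{2}}{2} + \frac{7 u}{3} - \frac{7}{6}, r = e^{2 u}, so integration by parts undoes it.
Check: d/du[- \frac{\left(9 u^{2} - 14 u + 7\right) e^{2 u}}{6}] = - 3 u^{2} e^{2 u} + \frac{5 u e^{2 u}}{3} = f(u).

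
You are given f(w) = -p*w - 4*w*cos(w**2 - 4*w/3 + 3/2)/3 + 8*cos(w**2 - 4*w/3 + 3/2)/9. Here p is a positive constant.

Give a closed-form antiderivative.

An antiderivative is F(w) = -p*w**2/2 - 2*sin(w**2 - 4*w/3 + 3/2)/3.

The integrand splits into summands that can be handled one at a time.
Check: d/dw[-p*w**2/2 - 2*sin(w**2 - 4*w/3 + 3/2)/3] = -p*w - 4*w*cos(w**2 - 4*w/3 + 3/2)/3 + 8*cos(w**2 - 4*w/3 + 3/2)/9 = f(w).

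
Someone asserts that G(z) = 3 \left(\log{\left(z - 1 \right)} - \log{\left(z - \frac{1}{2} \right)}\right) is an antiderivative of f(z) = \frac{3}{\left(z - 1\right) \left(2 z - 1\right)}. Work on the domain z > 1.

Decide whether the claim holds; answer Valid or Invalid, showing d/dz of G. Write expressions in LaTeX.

Valid - differentiating G returns exactly f.

d/dz[G] = \frac{3}{2 z^{2} - 3 z + 1}
This equals f(z) exactly, so the claim holds.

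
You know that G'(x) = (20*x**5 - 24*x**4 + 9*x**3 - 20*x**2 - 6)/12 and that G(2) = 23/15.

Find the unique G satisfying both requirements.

G(x) = (200*x**6 - 288*x**5 + 135*x**4 - 400*x**3 - 360*x - 720)/720

For G(x) to be correct, d/dx[G] must agree with the stated G'(x) identically.
A general antiderivative is 5*x**6/18 - 2*x**5/5 + 3*x**4/16 - 5*x**3/9 - x/2 + C.
The condition gives C = 23/15 - (38/15) = -1.
So G(x) = (200*x**6 - 288*x**5 + 135*x**4 - 400*x**3 - 360*x - 720)/720.
Check: d/dx[(200*x**6 - 288*x**5 + 135*x**4 - 400*x**3 - 360*x - 720)/720] = 5*x**5/3 - 2*x**4 + 3*x**3/4 - 5*x**2/3 - 1/2, which equals G'(x).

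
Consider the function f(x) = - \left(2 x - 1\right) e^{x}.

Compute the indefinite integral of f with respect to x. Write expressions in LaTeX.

Recognize the product-rule pattern: f = u'v + uv' with u = 3 - 2 x, v = e^{x}, so integration by parts undoes it.
Check: d/dx[- 2 x e^{x} + 3 e^{x}] = - 2 x e^{x} + e^{x}, which equals f(x).

F(x) = - 2 x e^{x} + 3 e^{x} + C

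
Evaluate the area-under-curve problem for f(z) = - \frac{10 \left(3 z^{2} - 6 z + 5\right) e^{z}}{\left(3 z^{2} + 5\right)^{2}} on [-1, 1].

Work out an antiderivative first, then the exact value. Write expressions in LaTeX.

f has the shape u'v + uv' for u = - \frac{5}{\frac{3 z^{2}}{2} + \frac{5}{2}} and v = e^{z} — it is the derivative of the product u*v.
F(z) = - \frac{10 e^{z}}{3 z^{2} + 5} is an antiderivative of f.
Check: d/dz[- \frac{10 e^{z}}{3 z^{2} + 5}] = \frac{- 30 z^{2} e^{z} + 60 z e^{z} - 50 e^{z}}{9 z^{4} + 30 z^{2} + 25}, which equals f(z).
F(1) = - \frac{5 e}{4}; F(-1) = - \frac{5}{4 e}.
Integral = F(1) - F(-1) = - \frac{5 e}{4} + \frac{5}{4 e}.

Antiderivative: F(z) = - \frac{10 e^{z}}{3 z^{2} + 5}; value = - \frac{5 e}{4} + \frac{5}{4 e}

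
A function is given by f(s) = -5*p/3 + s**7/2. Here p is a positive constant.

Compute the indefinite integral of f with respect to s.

For F(s) to be correct the identity F'(s) - f(s) = 0 must hold.
Check: d/ds[-5*p*s/3 + s**8/16] = -5*p/3 + s**7/2 = f(s).

F(s) = -5*p*s/3 + s**8/16 + C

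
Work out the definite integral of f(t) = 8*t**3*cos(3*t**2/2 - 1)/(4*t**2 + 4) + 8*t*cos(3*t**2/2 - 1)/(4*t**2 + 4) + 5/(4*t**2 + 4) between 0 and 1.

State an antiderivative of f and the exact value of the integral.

Antiderivative: F(t) = 2*sin(3*t**2/2 - 1)/3 + 5*atan(t)/4; value = 2*sin(1/2)/3 + 2*sin(1)/3 + 5*pi/16

The integrand splits into summands that can be handled one at a time.
F(t) = 2*sin(3*t**2/2 - 1)/3 + 5*atan(t)/4 is an antiderivative of f.
Check: d/dt[2*sin(3*t**2/2 - 1)/3 + 5*atan(t)/4] = (8*t**3*cos(3*t**2/2 - 1) + 8*t*cos(3*t**2/2 - 1) + 5)/(4*t**2 + 4), which equals f(t).
F(1) = 2*sin(1/2)/3 + 5*pi/16; F(0) = -2*sin(1)/3.
Integral = F(1) - F(0) = 2*sin(1/2)/3 + 2*sin(1)/3 + 5*pi/16.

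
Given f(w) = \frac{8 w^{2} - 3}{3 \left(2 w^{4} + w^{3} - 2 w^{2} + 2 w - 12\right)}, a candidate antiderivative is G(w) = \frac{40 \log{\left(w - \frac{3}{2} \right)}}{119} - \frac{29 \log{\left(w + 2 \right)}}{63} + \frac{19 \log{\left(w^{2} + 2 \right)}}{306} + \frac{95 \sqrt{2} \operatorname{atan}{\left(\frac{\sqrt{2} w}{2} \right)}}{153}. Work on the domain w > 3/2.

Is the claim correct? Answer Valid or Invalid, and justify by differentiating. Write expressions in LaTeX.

d/dw[G] = \frac{16 w^{2} - 6}{6 w^{4} + 3 w^{3} - 6 w^{2} + 6 w - 36}
d/dw[G] - f(w) = \frac{8 w^{2} - 3}{6 w^{4} + 3 w^{3} - 6 w^{2} + 6 w - 36} != 0.

Invalid: d/dw[G] - f = \frac{8 w^{2} - 3}{6 w^{4} + 3 w^{3} - 6 w^{2} + 6 w - 36}, which is not 0.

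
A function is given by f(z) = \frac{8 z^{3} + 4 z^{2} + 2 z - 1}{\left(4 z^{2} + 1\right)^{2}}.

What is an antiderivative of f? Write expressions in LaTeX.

An antiderivative is F(z) = - \frac{z}{4 z^{2} + 1} + \frac{\log{\left(2 z^{2} + \frac{1}{2} \right)}}{4}.

Any candidate F(z) must reproduce f(z) exactly when differentiated.
Check: d/dz[- \frac{z}{4 z^{2} + 1} + \frac{\log{\left(2 z^{2} + \frac{1}{2} \right)}}{4}] = \frac{8 z^{3} + 4 z^{2} + 2 z - 1}{16 z^{4} + 8 z^{2} + 1}, which equals f(z).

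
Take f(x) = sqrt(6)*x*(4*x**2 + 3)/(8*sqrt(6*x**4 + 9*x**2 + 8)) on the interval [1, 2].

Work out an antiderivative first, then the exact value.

f matches the chain-rule pattern g'(h)*h' with inner function h(x) = x**4 + 3*x**2/2 + 4/3; substituting u = h(x) collapses the integral.
F(x) = sqrt(6)*sqrt(6*x**4 + 9*x**2 + 8)/24 is an antiderivative of f.
Check: d/dx[sqrt(6)*sqrt(6*x**4 + 9*x**2 + 8)/24] = (4*sqrt(6)*x**3 + 3*sqrt(6)*x)/(8*sqrt(6*x**4 + 9*x**2 + 8)), which equals f(x).
F(2) = sqrt(210)/12; F(1) = sqrt(138)/24.
Integral = F(2) - F(1) = -sqrt(138)/24 + sqrt(210)/12.

Antiderivative: F(x) = sqrt(6)*sqrt(6*x**4 + 9*x**2 + 8)/24; value = -sqrt(138)/24 + sqrt(210)/12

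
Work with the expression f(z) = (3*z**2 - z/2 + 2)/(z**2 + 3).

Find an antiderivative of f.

A candidate is checked by its d/dz: the result must match f(z).
Check: d/dz[3*z - log(z**2 + 3)/4 - 7*sqrt(3)*atan(sqrt(3)*z/3)/3] = (6*z**2 - z + 4)/(2*z**2 + 6), which equals f(z).

An antiderivative is F(z) = 3*z - log(z**2 + 3)/4 - 7*sqrt(3)*atan(sqrt(3)*z/3)/3.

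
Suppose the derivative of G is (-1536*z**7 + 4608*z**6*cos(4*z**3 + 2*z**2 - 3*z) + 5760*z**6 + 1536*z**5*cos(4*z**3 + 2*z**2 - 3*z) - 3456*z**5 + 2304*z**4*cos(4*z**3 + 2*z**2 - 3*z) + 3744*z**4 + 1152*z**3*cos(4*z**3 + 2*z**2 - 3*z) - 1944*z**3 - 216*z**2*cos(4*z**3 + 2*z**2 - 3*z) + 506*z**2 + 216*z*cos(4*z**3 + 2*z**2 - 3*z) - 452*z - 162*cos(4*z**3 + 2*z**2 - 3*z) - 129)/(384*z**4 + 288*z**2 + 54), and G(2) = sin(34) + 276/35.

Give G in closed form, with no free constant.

G(z) = (-48*z**6 + 240*z**5 - 162*z**4 + 18*z**3 + 48*z**2*sin(4*z**3 + 2*z**2 - 3*z) - 102*z**2 - 43*z + 18*sin(4*z**3 + 2*z**2 - 3*z) - 10)/(48*z**2 + 18)

A first test for any G(z): its z-derivative must equal the given G'(z).
A general antiderivative is -z**4 + 5*z**3 - 3*z**2 - 3*z/2 + (2/3 - 4*z/3)/(4*z**2 + 3/2) + sin(4*z**3 + 2*z**2 - 3*z) + C.
The condition gives C = sin(34) + 276/35 - (sin(34) + 311/35) = -1.
So G(z) = (-48*z**6 + 240*z**5 - 162*z**4 + 18*z**3 + 48*z**2*sin(4*z**3 + 2*z**2 - 3*z) - 102*z**2 - 43*z + 18*sin(4*z**3 + 2*z**2 - 3*z) - 10)/(48*z**2 + 18).
Check: d/dz[(-48*z**6 + 240*z**5 - 162*z**4 + 18*z**3 + 48*z**2*sin(4*z**3 + 2*z**2 - 3*z) - 102*z**2 - 43*z + 18*sin(4*z**3 + 2*z**2 - 3*z) - 10)/(48*z**2 + 18)] = (-1536*z**7 + 4608*z**6*cos(4*z**3 + 2*z**2 - 3*z) + 5760*z**6 + 1536*z**5*cos(4*z**3 + 2*z**2 - 3*z) - 3456*z**5 + 2304*z**4*cos(4*z**3 + 2*z**2 - 3*z) + 3744*z**4 + 1152*z**3*cos(4*z**3 + 2*z**2 - 3*z) - 1944*z**3 - 216*z**2*cos(4*z**3 + 2*z**2 - 3*z) + 506*z**2 + 216*z*cos(4*z**3 + 2*z**2 - 3*z) - 452*z - 162*cos(4*z**3 + 2*z**2 - 3*z) - 129)/(384*z**4 + 288*z**2 + 54) = G'(z).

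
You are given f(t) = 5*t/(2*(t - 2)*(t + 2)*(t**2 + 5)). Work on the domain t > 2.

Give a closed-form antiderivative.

Factor the denominator (2*(t - 2)*(t + 2)*(t**2 + 5)) and decompose: f = -5*t/(18*(t**2 + 5)) + 5/(36*(t + 2)) + 5/(36*(t - 2)); each piece integrates to a log, atan, or power term.
Check: d/dt[-5*(-log(t**2 - 4) + log(t**2 + 5))/36] = 5*t/(2*t**4 + 2*t**2 - 40), which equals f(t).

An antiderivative is F(t) = -5*(-log(t**2 - 4) + log(t**2 + 5))/36.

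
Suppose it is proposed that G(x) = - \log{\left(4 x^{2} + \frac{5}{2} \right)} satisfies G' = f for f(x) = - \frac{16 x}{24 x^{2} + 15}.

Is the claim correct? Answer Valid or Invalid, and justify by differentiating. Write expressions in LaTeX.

d/dx[G] = - \frac{16 x}{8 x^{2} + 5}
d/dx[G] - f(x) = - \frac{32 x}{24 x^{2} + 15} != 0.

Invalid: d/dx[G] - f = - \frac{32 x}{24 x^{2} + 15}, which is not 0.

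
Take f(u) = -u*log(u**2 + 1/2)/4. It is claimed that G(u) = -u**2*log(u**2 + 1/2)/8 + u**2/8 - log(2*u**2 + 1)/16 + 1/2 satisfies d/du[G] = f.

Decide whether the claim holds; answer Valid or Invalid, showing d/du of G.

d/du[G] = -u*log(u**2 + 1/2)/4
This equals f(u) exactly, so the claim holds.

Valid: G'(u) = f(u).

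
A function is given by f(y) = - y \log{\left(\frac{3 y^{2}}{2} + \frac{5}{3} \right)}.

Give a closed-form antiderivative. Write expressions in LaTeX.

A candidate is checked by its d/dy: the result must match f(y).
Check: d/dy[- \frac{y^{2} \log{\left(\frac{3 y^{2}}{2} + \frac{5}{3} \right)}}{2} + \frac{y^{2}}{2} - \frac{5 \log{\left(9 y^{2} + 10 \right)}}{9}] = - y \log{\left(9 y^{2} + 10 \right)} + y \log{\left(6 \right)}, which equals f(y).

An antiderivative is F(y) = - \frac{y^{2} \log{\left(\frac{3 y^{2}}{2} + \frac{5}{3} \right)}}{2} + \frac{y^{2}}{2} - \frac{5 \log{\left(9 y^{2} + 10 \right)}}{9}.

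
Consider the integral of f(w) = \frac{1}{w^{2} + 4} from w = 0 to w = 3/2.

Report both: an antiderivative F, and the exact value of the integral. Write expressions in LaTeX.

Antiderivative: F(w) = \frac{\operatorname{atan}{\left(\frac{w}{2} \right)}}{2}; value = \frac{\operatorname{atan}{\left(\frac{3}{4} \right)}}{2}

Any candidate F(w) must reproduce f(w) exactly when differentiated.
F(w) = \frac{\operatorname{atan}{\left(\frac{w}{2} \right)}}{2} is an antiderivative of f.
Check: d/dw[\frac{\operatorname{atan}{\left(\frac{w}{2} \right)}}{2}] = \frac{1}{w^{2} + 4} = f(w).
F(3/2) = \frac{\operatorname{atan}{\left(\frac{3}{4} \right)}}{2}; F(0) = 0.
Integral = F(3/2) - F(0) = \frac{\operatorname{atan}{\left(\frac{3}{4} \right)}}{2}.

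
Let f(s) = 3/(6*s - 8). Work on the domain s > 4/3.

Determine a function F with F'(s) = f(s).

A first test for any F(s): its s-derivative must equal f(s) identically.
Check: d/ds[log(3*s - 4)/2] = 3/(6*s - 8) = f(s).

An antiderivative is F(s) = log(3*s - 4)/2.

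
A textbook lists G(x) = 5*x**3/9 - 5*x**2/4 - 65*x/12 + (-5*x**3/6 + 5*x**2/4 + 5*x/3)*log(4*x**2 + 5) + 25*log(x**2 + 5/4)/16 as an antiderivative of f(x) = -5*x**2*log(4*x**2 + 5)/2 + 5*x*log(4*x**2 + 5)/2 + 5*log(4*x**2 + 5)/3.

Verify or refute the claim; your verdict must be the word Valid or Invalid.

Invalid: d/dx[G] - f = -325/(48*x**2 + 60), which is not 0.

d/dx[G] = (-120*x**4*log(4*x**2 + 5) + 120*x**3*log(4*x**2 + 5) - 70*x**2*log(4*x**2 + 5) + 150*x*log(4*x**2 + 5) + 100*log(4*x**2 + 5) - 325)/(48*x**2 + 60)
d/dx[G] - f(x) = -325/(48*x**2 + 60) != 0.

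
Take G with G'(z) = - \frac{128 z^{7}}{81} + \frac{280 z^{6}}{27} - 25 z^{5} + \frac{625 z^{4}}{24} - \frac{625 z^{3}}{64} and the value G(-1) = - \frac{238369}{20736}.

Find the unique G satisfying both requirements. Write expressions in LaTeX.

G'(z) matches the chain-rule pattern g'(h)*h' with inner function h(z) = - \frac{2 z^{2}}{3} + \frac{5 z}{4}; substituting u = h(z) collapses the integral.
A general antiderivative is - \left(- \frac{2 z^{2}}{3} + \frac{5 z}{4}\right)^{4} + C.
The condition gives C = - \frac{238369}{20736} - (- \frac{279841}{20736}) = 2.
So G(z) = - \frac{16 z^{8}}{81} + \frac{40 z^{7}}{27} - \frac{25 z^{6}}{6} + \frac{125 z^{5}}{24} - \frac{625 z^{4}}{256} + 2.
Check: d/dz[- \frac{16 z^{8}}{81} + \frac{40 z^{7}}{27} - \frac{25 z^{6}}{6} + \frac{125 z^{5}}{24} - \frac{625 z^{4}}{256} + 2] = - \frac{128 z^{7}}{81} + \frac{280 z^{6}}{27} - 25 z^{5} + \frac{625 z^{4}}{24} - \frac{625 z^{3}}{64} = G'(z).

G(z) = - \frac{16 z^{8}}{81} + \frac{40 z^{7}}{27} - \frac{25 z^{6}}{6} + \frac{125 z^{5}}{24} - \frac{625 z^{4}}{256} + 2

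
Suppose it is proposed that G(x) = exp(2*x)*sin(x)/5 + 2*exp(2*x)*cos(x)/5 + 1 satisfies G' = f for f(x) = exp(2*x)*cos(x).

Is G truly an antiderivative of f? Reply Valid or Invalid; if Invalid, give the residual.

d/dx[G] = exp(2*x)*cos(x)
This equals f(x) exactly, so the claim holds.

Valid: G'(x) = f(x).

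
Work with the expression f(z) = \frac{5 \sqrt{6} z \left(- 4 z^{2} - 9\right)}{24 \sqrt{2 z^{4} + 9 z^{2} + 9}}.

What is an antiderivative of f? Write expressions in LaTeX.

The substitution u = \frac{z^{4}}{3} + \frac{3 z^{2}}{2} + \frac{3}{2} works: f is exactly (dF/du)*(du/dz) for that inner function.
Check: d/dz[- \frac{5 \sqrt{6} \sqrt{2 z^{4} + 9 z^{2} + 9}}{24}] = \frac{- 20 \sqrt{6} z^{3} - 45 \sqrt{6} z}{24 \sqrt{2 z^{4} + 9 z^{2} + 9}}, which equals f(z).

An antiderivative is F(z) = - \frac{5 \sqrt{6} \sqrt{2 z^{4} + 9 z^{2} + 9}}{24}.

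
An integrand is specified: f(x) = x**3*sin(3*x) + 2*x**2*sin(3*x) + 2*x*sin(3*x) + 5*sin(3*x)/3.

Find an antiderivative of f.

The integrand splits into summands that can be handled one at a time.
Check: d/dx[-x**3*cos(3*x)/3 + x**2*sin(3*x)/3 - 2*x**2*cos(3*x)/3 + 4*x*sin(3*x)/9 - 4*x*cos(3*x)/9 + 4*sin(3*x)/27 - 11*cos(3*x)/27] = x**3*sin(3*x) + 2*x**2*sin(3*x) + 2*x*sin(3*x) + 5*sin(3*x)/3 = f(x).

An antiderivative is F(x) = -x**3*cos(3*x)/3 + x**2*sin(3*x)/3 - 2*x**2*cos(3*x)/3 + 4*x*sin(3*x)/9 - 4*x*cos(3*x)/9 + 4*sin(3*x)/27 - 11*cos(3*x)/27.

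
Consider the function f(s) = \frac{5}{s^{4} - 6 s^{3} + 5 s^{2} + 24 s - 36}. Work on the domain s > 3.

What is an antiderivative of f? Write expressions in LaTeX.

An antiderivative is F(s) = - \frac{6 \log{\left(s - 3 \right)}}{5} + \frac{5 \log{\left(s - 2 \right)}}{4} - \frac{\log{\left(s + 2 \right)}}{20} - \frac{5}{5 s - 15}.

Factor the denominator (\left(s - 3\right)^{2} \left(s - 2\right) \left(s + 2\right)) and decompose: f = - \frac{1}{20 \left(s + 2\right)} + \frac{5}{4 \left(s - 2\right)} - \frac{6}{5 \left(s - 3\right)} + \frac{1}{\left(s - 3\right)^{2}}; each piece integrates to a log, atan, or power term.
Check: d/ds[- \frac{6 \log{\left(s - 3 \right)}}{5} + \frac{5 \log{\left(s - 2 \right)}}{4} - \frac{\log{\left(s + 2 \right)}}{20} - \frac{5}{5 s - 15}] = \frac{5}{s^{4} - 6 s^{3} + 5 s^{2} + 24 s - 36} = f(s).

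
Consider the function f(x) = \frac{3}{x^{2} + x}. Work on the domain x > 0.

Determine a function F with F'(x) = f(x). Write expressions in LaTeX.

Factor the denominator (x \left(x + 1\right)) and decompose: f = - \frac{3}{x + 1} + \frac{3}{x}; each piece integrates to a log, atan, or power term.
Check: d/dx[3 \log{\left(x \right)} - 3 \log{\left(x + 1 \right)}] = \frac{3}{x^{2} + x} = f(x).

An antiderivative is F(x) = 3 \log{\left(x \right)} - 3 \log{\left(x + 1 \right)}.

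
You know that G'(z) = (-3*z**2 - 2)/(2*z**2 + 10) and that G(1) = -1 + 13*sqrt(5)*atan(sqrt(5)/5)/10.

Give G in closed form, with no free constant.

Check a candidate G(z) by differentiating: d/dz[G] must match the given G'(z).
A general antiderivative is -3*z/2 + 13*sqrt(5)*atan(sqrt(5)*z/5)/10 + C.
The condition gives C = -1 + 13*sqrt(5)*atan(sqrt(5)/5)/10 - (-3/2 + 13*sqrt(5)*atan(sqrt(5)/5)/10) = 1/2.
So G(z) = -3*z/2 + 13*sqrt(5)*atan(sqrt(5)*z/5)/10 + 1/2.
Check: d/dz[-3*z/2 + 13*sqrt(5)*atan(sqrt(5)*z/5)/10 + 1/2] = (-3*z**2 - 2)/(2*z**2 + 10) = G'(z).

G(z) = -3*z/2 + 13*sqrt(5)*atan(sqrt(5)*z/5)/10 + 1/2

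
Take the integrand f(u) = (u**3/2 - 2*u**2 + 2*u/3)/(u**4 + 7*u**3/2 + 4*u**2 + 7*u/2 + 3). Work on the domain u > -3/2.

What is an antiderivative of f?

An antiderivative is F(u) = (-345*log(u + 3/2) + 416*log(u + 2) - 16*log(u**2 + 1) + 22*atan(u))/78.

Factor the denominator (3*(u + 2)*(2*u + 3)*(u**2 + 1)) and decompose: f = -(16*u - 11)/(39*(u**2 + 1)) - 115/(13*(2*u + 3)) + 16/(3*(u + 2)); each piece integrates to a log, atan, or power term.
Check: d/du[(-345*log(u + 3/2) + 416*log(u + 2) - 16*log(u**2 + 1) + 22*atan(u))/78] = (3*u**3 - 12*u**2 + 4*u)/(6*u**4 + 21*u**3 + 24*u**2 + 21*u + 18), which equals f(u).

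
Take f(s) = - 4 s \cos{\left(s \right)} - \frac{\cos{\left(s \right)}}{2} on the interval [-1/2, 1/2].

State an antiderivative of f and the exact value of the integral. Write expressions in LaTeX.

The integrand splits into summands that can be handled one at a time.
F(s) = \frac{- 8 s \sin{\left(s \right)} - \sin{\left(s \right)} - 8 \cos{\left(s \right)}}{2} is an antiderivative of f.
Check: d/ds[\frac{- 8 s \sin{\left(s \right)} - \sin{\left(s \right)} - 8 \cos{\left(s \right)}}{2}] = - 4 s \cos{\left(s \right)} - \frac{\cos{\left(s \right)}}{2} = f(s).
F(1/2) = - 4 \cos{\left(\frac{1}{2} \right)} - \frac{5 \sin{\left(\frac{1}{2} \right)}}{2}; F(-1/2) = - 4 \cos{\left(\frac{1}{2} \right)} - \frac{3 \sin{\left(\frac{1}{2} \right)}}{2}.
Integral = F(1/2) - F(-1/2) = - \sin{\left(\frac{1}{2} \right)}.

Antiderivative: F(s) = \frac{- 8 s \sin{\left(s \right)} - \sin{\left(s \right)} - 8 \cos{\left(s \right)}}{2}; value = - \sin{\left(\frac{1}{2} \right)}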